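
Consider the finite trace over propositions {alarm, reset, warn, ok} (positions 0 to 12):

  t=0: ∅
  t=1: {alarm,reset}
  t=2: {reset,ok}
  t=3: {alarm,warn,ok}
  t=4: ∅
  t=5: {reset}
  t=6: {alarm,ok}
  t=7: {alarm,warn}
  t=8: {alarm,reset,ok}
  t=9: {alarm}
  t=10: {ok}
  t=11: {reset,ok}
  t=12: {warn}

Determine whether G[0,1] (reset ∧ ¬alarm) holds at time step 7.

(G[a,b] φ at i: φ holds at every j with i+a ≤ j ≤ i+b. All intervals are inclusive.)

Check (reset ∧ ¬alarm) at every j in [7,8]:
  j=7: false
  j=8: false
Fails at j=7 → formula fails.

No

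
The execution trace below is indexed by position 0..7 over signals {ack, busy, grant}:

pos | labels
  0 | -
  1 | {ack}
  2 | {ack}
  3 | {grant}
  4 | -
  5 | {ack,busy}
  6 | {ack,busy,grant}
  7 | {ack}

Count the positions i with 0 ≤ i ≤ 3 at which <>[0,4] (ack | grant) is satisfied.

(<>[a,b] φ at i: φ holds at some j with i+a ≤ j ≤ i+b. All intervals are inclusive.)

4

Evaluate at each i in [0,3]:
  i=0: ✓ (witness j=1)
  i=1: ✓ (witness j=1)
  i=2: ✓ (witness j=2)
  i=3: ✓ (witness j=3)
Positions where it holds: {0, 1, 2, 3} → 4.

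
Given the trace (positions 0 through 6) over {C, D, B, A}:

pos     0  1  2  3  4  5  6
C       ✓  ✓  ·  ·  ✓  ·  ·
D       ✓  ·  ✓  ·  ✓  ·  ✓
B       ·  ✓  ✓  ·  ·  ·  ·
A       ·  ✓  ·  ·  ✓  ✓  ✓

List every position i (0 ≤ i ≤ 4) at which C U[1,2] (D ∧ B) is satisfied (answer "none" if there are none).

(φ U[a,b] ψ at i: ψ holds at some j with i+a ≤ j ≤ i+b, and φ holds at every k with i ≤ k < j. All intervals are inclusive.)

Evaluate at each i in [0,4]:
  i=0: ✓ (rhs at j=2; lhs holds on [0,1])
  i=1: ✓ (rhs at j=2; lhs holds on [1,1])
  i=2: ✗ (no rhs in [3,4])
  i=3: ✗ (no rhs in [4,5])
  i=4: ✗ (no rhs in [5,6])

0, 1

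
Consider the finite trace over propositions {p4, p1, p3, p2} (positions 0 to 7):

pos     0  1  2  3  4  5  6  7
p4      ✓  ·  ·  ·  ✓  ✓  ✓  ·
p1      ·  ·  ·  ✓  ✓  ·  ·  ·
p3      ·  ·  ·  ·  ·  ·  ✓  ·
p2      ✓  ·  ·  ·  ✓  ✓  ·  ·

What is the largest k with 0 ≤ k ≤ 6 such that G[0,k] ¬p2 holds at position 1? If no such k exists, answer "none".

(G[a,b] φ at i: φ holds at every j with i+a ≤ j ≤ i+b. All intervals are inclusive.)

2

¬p2 must hold from j=1 onward; find where it first fails.
  j=1: holds
  j=2: holds
  j=3: holds
  j=4: fails
Holds on [1,3], so largest k = 2.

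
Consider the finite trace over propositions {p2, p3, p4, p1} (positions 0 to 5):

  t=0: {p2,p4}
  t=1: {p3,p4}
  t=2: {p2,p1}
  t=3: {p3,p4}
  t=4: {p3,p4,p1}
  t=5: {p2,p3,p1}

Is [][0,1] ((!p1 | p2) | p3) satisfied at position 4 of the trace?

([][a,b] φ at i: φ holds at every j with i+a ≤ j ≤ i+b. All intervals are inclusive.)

Check ((!p1 | p2) | p3) at every j in [4,5]:
  j=4: true
  j=5: true
All positions satisfy it → formula holds.

Yes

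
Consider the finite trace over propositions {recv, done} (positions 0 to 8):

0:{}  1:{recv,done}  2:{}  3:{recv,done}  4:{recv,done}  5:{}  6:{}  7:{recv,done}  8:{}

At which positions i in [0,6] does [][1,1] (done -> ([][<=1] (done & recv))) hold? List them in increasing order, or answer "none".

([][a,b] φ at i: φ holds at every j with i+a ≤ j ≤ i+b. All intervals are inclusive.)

1, 2, 4, 5

Evaluate at each i in [0,6]:
  i=0: ✗ (fails at j=1)
  i=1: ✓ (all of [2,2])
  i=2: ✓ (all of [3,3])
  i=3: ✗ (fails at j=4)
  i=4: ✓ (all of [5,5])
  i=5: ✓ (all of [6,6])
  i=6: ✗ (fails at j=7)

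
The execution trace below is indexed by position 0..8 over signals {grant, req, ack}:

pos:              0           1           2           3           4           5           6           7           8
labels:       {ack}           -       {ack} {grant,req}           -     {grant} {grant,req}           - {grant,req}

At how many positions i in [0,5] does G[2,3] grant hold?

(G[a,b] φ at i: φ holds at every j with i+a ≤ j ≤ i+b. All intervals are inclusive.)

Evaluate at each i in [0,5]:
  i=0: ✗ (fails at j=2)
  i=1: ✗ (fails at j=4)
  i=2: ✗ (fails at j=4)
  i=3: ✓ (all of [5,6])
  i=4: ✗ (fails at j=7)
  i=5: ✗ (fails at j=7)
Positions where it holds: {3} → 1.

1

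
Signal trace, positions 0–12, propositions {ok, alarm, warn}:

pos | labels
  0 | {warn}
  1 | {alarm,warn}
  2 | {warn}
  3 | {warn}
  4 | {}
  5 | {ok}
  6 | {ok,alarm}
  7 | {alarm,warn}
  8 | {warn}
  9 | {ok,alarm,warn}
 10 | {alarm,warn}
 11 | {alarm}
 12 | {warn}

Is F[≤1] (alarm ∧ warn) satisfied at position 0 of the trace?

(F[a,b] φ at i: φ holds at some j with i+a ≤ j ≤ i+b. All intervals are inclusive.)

Check (alarm ∧ warn) at each j in [0,1]:
  j=0: false
  j=1: true
Found at j=1 → formula holds.

Holds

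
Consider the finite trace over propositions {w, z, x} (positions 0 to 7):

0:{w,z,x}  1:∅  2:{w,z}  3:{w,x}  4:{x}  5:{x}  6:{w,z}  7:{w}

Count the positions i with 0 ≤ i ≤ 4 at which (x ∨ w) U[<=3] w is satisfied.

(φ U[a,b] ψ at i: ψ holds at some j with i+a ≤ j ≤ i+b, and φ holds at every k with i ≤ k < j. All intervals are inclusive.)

4

Evaluate at each i in [0,4]:
  i=0: ✓ (rhs at j=0)
  i=1: ✗ (lhs fails at k=1 before rhs at j=2)
  i=2: ✓ (rhs at j=2)
  i=3: ✓ (rhs at j=3)
  i=4: ✓ (rhs at j=6; lhs holds on [4,5])
Positions where it holds: {0, 2, 3, 4} → 4.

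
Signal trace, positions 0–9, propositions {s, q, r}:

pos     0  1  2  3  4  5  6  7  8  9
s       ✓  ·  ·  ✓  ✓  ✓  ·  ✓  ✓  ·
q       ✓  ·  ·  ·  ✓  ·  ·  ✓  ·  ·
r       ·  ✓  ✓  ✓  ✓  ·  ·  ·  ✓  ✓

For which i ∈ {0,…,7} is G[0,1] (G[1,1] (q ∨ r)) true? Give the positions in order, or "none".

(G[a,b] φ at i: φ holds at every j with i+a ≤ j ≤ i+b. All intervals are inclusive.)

Evaluate at each i in [0,7]:
  i=0: ✓ (all of [0,1])
  i=1: ✓ (all of [1,2])
  i=2: ✓ (all of [2,3])
  i=3: ✗ (fails at j=4)
  i=4: ✗ (fails at j=4)
  i=5: ✗ (fails at j=5)
  i=6: ✓ (all of [6,7])
  i=7: ✓ (all of [7,8])

0, 1, 2, 6, 7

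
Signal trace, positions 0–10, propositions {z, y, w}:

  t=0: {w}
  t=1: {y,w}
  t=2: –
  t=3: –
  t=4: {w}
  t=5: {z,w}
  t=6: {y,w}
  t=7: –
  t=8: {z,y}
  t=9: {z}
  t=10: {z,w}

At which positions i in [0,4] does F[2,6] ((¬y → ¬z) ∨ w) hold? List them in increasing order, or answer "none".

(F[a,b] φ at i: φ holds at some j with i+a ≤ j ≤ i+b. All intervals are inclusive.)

Evaluate at each i in [0,4]:
  i=0: ✓ (witness j=2)
  i=1: ✓ (witness j=3)
  i=2: ✓ (witness j=4)
  i=3: ✓ (witness j=5)
  i=4: ✓ (witness j=6)

0, 1, 2, 3, 4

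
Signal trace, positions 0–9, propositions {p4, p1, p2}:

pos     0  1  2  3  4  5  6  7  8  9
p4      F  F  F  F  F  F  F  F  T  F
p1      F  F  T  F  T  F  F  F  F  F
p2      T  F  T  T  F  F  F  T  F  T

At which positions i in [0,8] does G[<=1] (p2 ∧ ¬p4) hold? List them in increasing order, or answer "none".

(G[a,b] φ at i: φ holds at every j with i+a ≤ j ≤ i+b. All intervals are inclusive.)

Evaluate at each i in [0,8]:
  i=0: ✗ (fails at j=1)
  i=1: ✗ (fails at j=1)
  i=2: ✓ (all of [2,3])
  i=3: ✗ (fails at j=4)
  i=4: ✗ (fails at j=4)
  i=5: ✗ (fails at j=5)
  i=6: ✗ (fails at j=6)
  i=7: ✗ (fails at j=8)
  i=8: ✗ (fails at j=8)

2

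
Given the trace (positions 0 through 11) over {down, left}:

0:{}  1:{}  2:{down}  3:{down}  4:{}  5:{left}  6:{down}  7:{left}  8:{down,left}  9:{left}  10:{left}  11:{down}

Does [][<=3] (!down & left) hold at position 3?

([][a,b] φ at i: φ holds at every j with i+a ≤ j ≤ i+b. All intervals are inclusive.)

Does not hold

Check (!down & left) at every j in [3,6]:
  j=3: false
  j=4: false
  j=5: true
  j=6: false
Fails at j=3 → formula fails.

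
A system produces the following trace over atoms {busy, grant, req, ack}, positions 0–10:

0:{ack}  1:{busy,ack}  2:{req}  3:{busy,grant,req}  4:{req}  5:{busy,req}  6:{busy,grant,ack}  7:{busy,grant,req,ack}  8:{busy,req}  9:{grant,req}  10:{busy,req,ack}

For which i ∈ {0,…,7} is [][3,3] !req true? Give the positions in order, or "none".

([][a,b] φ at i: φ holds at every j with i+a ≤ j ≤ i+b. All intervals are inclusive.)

Evaluate at each i in [0,7]:
  i=0: ✗ (fails at j=3)
  i=1: ✗ (fails at j=4)
  i=2: ✗ (fails at j=5)
  i=3: ✓ (all of [6,6])
  i=4: ✗ (fails at j=7)
  i=5: ✗ (fails at j=8)
  i=6: ✗ (fails at j=9)
  i=7: ✗ (fails at j=10)

3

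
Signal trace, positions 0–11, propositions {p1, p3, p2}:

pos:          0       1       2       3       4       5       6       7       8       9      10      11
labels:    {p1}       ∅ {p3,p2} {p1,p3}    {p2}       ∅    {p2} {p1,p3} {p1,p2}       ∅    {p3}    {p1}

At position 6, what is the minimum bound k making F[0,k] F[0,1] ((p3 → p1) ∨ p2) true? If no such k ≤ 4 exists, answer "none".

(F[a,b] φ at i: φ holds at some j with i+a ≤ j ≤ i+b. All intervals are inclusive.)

0

Scan j = 6,7,… for F[0,1] ((p3 → p1) ∨ p2):
  j=6: holds
First hit at j=6, so smallest k = 6-6 = 0.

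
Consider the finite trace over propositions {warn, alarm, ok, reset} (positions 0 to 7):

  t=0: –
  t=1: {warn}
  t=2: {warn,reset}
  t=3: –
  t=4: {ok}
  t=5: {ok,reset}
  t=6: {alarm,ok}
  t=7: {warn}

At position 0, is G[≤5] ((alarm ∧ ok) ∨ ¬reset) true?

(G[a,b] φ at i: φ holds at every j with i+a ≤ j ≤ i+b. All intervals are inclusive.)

Check ((alarm ∧ ok) ∨ ¬reset) at every j in [0,5]:
  j=0: true
  j=1: true
  j=2: false
  j=3: true
  j=4: true
  j=5: false
Fails at j=2 → formula fails.

Does not hold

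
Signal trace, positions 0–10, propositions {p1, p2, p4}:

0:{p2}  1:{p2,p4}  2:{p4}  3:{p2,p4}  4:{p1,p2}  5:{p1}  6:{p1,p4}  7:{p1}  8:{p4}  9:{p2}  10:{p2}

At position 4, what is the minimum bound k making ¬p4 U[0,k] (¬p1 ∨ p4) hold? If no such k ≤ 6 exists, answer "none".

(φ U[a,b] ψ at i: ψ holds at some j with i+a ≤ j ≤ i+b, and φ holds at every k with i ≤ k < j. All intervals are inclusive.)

2

Need earliest j ≥ 4 with (¬p1 ∨ p4), and ¬p4 at every k in [4,j-1].
  j=4: rhs fails.
  j=5: rhs fails.
  j=6: rhs holds; lhs holds on [4,5]. k = 2.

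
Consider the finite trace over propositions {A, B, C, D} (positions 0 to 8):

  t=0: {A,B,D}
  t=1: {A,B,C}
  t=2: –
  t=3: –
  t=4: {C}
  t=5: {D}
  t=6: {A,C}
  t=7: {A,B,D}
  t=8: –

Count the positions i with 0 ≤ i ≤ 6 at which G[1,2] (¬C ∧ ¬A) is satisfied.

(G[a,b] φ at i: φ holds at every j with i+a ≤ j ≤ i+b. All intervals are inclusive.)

Evaluate at each i in [0,6]:
  i=0: ✗ (fails at j=1)
  i=1: ✓ (all of [2,3])
  i=2: ✗ (fails at j=4)
  i=3: ✗ (fails at j=4)
  i=4: ✗ (fails at j=6)
  i=5: ✗ (fails at j=6)
  i=6: ✗ (fails at j=7)
Positions where it holds: {1} → 1.

1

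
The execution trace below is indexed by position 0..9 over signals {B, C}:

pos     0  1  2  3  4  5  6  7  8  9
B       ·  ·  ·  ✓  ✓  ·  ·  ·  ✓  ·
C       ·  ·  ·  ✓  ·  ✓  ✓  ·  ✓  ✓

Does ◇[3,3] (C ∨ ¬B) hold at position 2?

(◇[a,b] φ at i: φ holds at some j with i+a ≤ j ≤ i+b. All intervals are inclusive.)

Yes

Check (C ∨ ¬B) at each j in [5,5]:
  j=5: true
Found at j=5 → formula holds.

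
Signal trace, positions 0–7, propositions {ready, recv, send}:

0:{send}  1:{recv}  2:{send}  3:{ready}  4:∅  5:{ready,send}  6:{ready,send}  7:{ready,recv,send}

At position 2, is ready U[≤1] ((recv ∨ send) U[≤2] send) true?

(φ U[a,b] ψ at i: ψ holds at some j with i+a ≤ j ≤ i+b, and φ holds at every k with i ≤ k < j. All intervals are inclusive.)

True

Need some j in [2,3] with ((recv ∨ send) U[≤2] send), and ready at every k in [2,j-1].
  j=2: ((recv ∨ send) U[≤2] send) holds; no prefix to check → satisfied.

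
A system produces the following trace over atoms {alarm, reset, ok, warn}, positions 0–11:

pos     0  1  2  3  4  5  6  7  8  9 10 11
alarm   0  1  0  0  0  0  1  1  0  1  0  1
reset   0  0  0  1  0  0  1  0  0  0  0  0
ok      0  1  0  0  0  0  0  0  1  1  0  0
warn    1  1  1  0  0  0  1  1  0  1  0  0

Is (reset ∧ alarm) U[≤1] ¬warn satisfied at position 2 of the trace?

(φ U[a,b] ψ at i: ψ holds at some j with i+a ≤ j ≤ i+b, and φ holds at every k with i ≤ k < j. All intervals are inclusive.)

Need some j in [2,3] with ¬warn, and (reset ∧ alarm) at every k in [2,j-1].
  j=2: ¬warn false.
  j=3: ¬warn holds, but (reset ∧ alarm) fails at k=2 → not this j.
No j in the window works → until fails.

False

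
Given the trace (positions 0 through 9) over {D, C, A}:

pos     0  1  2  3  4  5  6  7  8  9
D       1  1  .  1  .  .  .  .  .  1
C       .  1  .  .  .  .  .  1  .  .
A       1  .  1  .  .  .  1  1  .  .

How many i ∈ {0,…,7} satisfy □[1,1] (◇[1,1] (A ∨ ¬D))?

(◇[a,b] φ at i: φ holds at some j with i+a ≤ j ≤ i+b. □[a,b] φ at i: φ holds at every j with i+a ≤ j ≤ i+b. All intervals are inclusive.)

6

Evaluate at each i in [0,7]:
  i=0: ✓ (all of [1,1])
  i=1: ✗ (fails at j=2)
  i=2: ✓ (all of [3,3])
  i=3: ✓ (all of [4,4])
  i=4: ✓ (all of [5,5])
  i=5: ✓ (all of [6,6])
  i=6: ✓ (all of [7,7])
  i=7: ✗ (fails at j=8)
Positions where it holds: {0, 2, 3, 4, 5, 6} → 6.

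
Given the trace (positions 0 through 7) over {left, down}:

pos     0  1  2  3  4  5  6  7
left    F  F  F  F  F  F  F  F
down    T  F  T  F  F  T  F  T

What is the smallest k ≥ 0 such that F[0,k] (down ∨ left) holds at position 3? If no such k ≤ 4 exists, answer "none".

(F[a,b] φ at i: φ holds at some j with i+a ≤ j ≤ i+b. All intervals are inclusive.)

2

Scan j = 3,4,… for (down ∨ left):
  j=3: fails
  j=4: fails
  j=5: holds
First hit at j=5, so smallest k = 5-3 = 2.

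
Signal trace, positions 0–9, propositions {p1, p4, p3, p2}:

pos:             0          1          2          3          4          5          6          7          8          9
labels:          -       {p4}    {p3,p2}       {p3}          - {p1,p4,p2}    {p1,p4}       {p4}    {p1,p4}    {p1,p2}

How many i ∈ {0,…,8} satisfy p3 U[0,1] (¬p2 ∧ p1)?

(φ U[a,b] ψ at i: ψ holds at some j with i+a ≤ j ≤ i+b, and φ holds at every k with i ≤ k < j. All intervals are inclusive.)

2

Evaluate at each i in [0,8]:
  i=0: ✗ (no rhs in [0,1])
  i=1: ✗ (no rhs in [1,2])
  i=2: ✗ (no rhs in [2,3])
  i=3: ✗ (no rhs in [3,4])
  i=4: ✗ (no rhs in [4,5])
  i=5: ✗ (lhs fails at k=5 before rhs at j=6)
  i=6: ✓ (rhs at j=6)
  i=7: ✗ (lhs fails at k=7 before rhs at j=8)
  i=8: ✓ (rhs at j=8)
Positions where it holds: {6, 8} → 2.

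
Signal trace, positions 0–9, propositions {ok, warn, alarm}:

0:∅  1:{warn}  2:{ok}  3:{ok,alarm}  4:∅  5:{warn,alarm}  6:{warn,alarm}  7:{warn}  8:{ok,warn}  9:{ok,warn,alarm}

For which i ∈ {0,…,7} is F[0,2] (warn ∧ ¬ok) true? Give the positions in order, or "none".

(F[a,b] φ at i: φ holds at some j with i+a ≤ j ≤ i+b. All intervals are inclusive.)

Evaluate at each i in [0,7]:
  i=0: ✓ (witness j=1)
  i=1: ✓ (witness j=1)
  i=2: ✗ (none in [2,4])
  i=3: ✓ (witness j=5)
  i=4: ✓ (witness j=5)
  i=5: ✓ (witness j=5)
  i=6: ✓ (witness j=6)
  i=7: ✓ (witness j=7)

0, 1, 3, 4, 5, 6, 7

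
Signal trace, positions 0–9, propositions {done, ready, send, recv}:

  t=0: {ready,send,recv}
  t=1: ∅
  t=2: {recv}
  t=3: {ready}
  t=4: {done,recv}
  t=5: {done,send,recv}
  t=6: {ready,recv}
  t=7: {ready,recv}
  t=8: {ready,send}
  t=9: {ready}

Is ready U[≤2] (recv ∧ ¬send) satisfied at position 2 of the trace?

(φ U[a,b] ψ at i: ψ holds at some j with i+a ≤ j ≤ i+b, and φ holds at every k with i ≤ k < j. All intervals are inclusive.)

Yes

Need some j in [2,4] with (recv ∧ ¬send), and ready at every k in [2,j-1].
  j=2: (recv ∧ ¬send) holds; no prefix to check → satisfied.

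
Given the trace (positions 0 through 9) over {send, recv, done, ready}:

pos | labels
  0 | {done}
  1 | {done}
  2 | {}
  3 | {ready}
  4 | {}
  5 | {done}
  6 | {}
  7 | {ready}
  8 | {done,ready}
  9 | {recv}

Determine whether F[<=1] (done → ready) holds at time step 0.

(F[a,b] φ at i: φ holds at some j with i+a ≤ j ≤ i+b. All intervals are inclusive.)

Check (done → ready) at each j in [0,1]:
  j=0: false
  j=1: false
No position in the window satisfies it → formula fails.

False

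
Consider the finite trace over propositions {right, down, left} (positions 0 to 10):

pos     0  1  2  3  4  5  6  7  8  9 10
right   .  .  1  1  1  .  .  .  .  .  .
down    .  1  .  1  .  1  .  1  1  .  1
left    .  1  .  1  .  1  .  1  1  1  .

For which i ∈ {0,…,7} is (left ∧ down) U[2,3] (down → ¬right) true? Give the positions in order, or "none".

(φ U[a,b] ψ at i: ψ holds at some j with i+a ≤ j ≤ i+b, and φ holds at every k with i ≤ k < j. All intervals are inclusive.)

7

Evaluate at each i in [0,7]:
  i=0: ✗ (lhs fails at k=0 before rhs at j=2)
  i=1: ✗ (lhs fails at k=2 before rhs at j=4)
  i=2: ✗ (lhs fails at k=2 before rhs at j=4)
  i=3: ✗ (lhs fails at k=4 before rhs at j=5)
  i=4: ✗ (lhs fails at k=4 before rhs at j=6)
  i=5: ✗ (lhs fails at k=6 before rhs at j=7)
  i=6: ✗ (lhs fails at k=6 before rhs at j=8)
  i=7: ✓ (rhs at j=9; lhs holds on [7,8])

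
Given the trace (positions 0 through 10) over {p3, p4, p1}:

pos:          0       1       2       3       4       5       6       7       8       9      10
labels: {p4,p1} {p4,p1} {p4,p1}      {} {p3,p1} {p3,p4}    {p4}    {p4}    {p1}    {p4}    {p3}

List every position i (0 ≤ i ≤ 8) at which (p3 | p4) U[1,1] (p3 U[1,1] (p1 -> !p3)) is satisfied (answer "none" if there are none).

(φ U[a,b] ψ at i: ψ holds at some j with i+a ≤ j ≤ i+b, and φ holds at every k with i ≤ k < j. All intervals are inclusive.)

4

Evaluate at each i in [0,8]:
  i=0: ✗ (no rhs in [1,1])
  i=1: ✗ (no rhs in [2,2])
  i=2: ✗ (no rhs in [3,3])
  i=3: ✗ (lhs fails at k=3 before rhs at j=4)
  i=4: ✓ (rhs at j=5; lhs holds on [4,4])
  i=5: ✗ (no rhs in [6,6])
  i=6: ✗ (no rhs in [7,7])
  i=7: ✗ (no rhs in [8,8])
  i=8: ✗ (no rhs in [9,9])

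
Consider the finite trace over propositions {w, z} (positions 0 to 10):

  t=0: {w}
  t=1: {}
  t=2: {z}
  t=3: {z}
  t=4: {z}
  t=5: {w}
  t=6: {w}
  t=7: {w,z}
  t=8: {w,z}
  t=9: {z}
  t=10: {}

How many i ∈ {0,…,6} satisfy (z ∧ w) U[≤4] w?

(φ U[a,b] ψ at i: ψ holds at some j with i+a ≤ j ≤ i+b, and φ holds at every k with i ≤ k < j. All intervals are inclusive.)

3

Evaluate at each i in [0,6]:
  i=0: ✓ (rhs at j=0)
  i=1: ✗ (lhs fails at k=1 before rhs at j=5)
  i=2: ✗ (lhs fails at k=2 before rhs at j=5)
  i=3: ✗ (lhs fails at k=3 before rhs at j=5)
  i=4: ✗ (lhs fails at k=4 before rhs at j=5)
  i=5: ✓ (rhs at j=5)
  i=6: ✓ (rhs at j=6)
Positions where it holds: {0, 5, 6} → 3.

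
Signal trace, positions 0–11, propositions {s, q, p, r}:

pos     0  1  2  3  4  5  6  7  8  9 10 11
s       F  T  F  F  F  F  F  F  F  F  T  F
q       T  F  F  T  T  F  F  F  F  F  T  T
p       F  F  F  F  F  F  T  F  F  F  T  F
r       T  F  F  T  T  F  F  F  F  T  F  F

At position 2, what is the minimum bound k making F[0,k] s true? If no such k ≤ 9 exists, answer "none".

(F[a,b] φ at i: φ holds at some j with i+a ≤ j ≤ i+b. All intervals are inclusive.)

8

Scan j = 2,3,… for s:
  j=2: fails
  j=3: fails
  j=4: fails
  j=5: fails
  j=6: fails
  j=7: fails
  j=8: fails
  j=9: fails
  j=10: holds
First hit at j=10, so smallest k = 10-2 = 8.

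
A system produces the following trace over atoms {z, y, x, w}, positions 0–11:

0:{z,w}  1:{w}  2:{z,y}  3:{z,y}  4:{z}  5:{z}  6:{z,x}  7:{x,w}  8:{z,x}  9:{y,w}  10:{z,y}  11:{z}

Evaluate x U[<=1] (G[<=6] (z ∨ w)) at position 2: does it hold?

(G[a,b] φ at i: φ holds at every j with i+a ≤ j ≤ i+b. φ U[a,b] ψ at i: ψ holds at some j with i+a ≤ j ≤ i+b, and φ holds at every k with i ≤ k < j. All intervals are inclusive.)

Need some j in [2,3] with G[<=6] (z ∨ w), and x at every k in [2,j-1].
  j=2: G[<=6] (z ∨ w) holds; no prefix to check → satisfied.

True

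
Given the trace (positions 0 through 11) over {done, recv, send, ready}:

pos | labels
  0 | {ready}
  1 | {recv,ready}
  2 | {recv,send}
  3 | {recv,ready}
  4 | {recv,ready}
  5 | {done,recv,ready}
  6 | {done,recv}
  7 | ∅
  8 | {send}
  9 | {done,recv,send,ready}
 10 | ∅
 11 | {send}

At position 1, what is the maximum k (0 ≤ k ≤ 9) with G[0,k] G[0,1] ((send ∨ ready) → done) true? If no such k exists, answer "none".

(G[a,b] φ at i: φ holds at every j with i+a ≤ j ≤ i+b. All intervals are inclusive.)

none

G[0,1] ((send ∨ ready) → done) must hold from j=1 onward; find where it first fails.
  j=1: fails → no k works.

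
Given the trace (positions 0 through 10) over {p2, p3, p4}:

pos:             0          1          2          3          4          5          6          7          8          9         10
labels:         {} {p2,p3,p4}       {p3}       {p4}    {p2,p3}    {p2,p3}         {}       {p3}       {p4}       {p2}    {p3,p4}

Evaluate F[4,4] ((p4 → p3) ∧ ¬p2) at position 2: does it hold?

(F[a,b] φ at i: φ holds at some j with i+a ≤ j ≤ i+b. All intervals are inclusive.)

Holds

Check ((p4 → p3) ∧ ¬p2) at each j in [6,6]:
  j=6: true
Found at j=6 → formula holds.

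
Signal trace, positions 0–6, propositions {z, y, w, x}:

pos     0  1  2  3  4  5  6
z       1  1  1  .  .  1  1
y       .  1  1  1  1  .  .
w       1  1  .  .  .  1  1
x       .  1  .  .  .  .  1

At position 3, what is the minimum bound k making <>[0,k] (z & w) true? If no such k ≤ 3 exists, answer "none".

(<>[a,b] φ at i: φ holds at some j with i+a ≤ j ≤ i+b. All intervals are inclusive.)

2

Scan j = 3,4,… for (z & w):
  j=3: fails
  j=4: fails
  j=5: holds
First hit at j=5, so smallest k = 5-3 = 2.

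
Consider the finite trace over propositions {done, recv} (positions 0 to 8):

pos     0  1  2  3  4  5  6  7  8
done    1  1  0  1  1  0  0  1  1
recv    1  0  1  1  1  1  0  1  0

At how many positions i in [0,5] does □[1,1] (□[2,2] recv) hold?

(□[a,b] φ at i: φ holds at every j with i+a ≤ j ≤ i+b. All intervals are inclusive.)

4

Evaluate at each i in [0,5]:
  i=0: ✓ (all of [1,1])
  i=1: ✓ (all of [2,2])
  i=2: ✓ (all of [3,3])
  i=3: ✗ (fails at j=4)
  i=4: ✓ (all of [5,5])
  i=5: ✗ (fails at j=6)
Positions where it holds: {0, 1, 2, 4} → 4.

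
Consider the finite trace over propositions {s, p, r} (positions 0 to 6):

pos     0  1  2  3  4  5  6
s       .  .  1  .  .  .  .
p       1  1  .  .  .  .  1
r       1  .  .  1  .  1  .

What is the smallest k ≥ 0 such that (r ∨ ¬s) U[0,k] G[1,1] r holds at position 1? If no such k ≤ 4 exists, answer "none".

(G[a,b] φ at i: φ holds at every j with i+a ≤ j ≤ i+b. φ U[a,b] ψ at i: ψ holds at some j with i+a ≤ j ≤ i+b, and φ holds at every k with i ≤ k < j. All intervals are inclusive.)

Need earliest j ≥ 1 with G[1,1] r, and (r ∨ ¬s) at every k in [1,j-1].
  j=1: rhs fails.
  j=2: rhs holds; lhs holds on [1,1]. k = 1.

1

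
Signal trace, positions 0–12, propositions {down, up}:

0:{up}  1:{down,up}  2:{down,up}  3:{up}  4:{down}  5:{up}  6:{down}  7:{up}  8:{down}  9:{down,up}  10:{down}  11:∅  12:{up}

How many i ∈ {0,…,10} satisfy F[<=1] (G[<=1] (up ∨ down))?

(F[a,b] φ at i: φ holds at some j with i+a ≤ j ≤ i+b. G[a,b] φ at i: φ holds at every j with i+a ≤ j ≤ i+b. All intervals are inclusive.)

Evaluate at each i in [0,10]:
  i=0: ✓ (witness j=0)
  i=1: ✓ (witness j=1)
  i=2: ✓ (witness j=2)
  i=3: ✓ (witness j=3)
  i=4: ✓ (witness j=4)
  i=5: ✓ (witness j=5)
  i=6: ✓ (witness j=6)
  i=7: ✓ (witness j=7)
  i=8: ✓ (witness j=8)
  i=9: ✓ (witness j=9)
  i=10: ✗ (none in [10,11])
Positions where it holds: {0, 1, 2, 3, 4, 5, 6, 7, 8, 9} → 10.

10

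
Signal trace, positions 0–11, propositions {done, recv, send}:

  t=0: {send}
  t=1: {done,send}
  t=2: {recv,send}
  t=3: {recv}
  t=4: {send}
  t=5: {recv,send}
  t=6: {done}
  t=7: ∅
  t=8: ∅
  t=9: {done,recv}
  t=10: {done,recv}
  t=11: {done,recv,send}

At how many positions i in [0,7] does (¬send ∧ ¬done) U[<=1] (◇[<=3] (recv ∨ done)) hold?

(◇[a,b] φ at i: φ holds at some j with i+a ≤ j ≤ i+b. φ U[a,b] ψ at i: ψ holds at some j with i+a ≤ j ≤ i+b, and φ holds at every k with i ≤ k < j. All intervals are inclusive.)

8

Evaluate at each i in [0,7]:
  i=0: ✓ (rhs at j=0)
  i=1: ✓ (rhs at j=1)
  i=2: ✓ (rhs at j=2)
  i=3: ✓ (rhs at j=3)
  i=4: ✓ (rhs at j=4)
  i=5: ✓ (rhs at j=5)
  i=6: ✓ (rhs at j=6)
  i=7: ✓ (rhs at j=7)
Positions where it holds: {0, 1, 2, 3, 4, 5, 6, 7} → 8.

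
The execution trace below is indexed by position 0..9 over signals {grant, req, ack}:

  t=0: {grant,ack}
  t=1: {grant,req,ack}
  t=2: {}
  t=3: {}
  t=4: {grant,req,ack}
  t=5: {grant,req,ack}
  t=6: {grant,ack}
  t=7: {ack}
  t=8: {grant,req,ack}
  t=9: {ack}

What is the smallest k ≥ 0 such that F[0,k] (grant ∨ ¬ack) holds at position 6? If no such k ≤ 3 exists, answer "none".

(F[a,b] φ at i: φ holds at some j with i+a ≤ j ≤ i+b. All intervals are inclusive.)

0

Scan j = 6,7,… for (grant ∨ ¬ack):
  j=6: holds
First hit at j=6, so smallest k = 6-6 = 0.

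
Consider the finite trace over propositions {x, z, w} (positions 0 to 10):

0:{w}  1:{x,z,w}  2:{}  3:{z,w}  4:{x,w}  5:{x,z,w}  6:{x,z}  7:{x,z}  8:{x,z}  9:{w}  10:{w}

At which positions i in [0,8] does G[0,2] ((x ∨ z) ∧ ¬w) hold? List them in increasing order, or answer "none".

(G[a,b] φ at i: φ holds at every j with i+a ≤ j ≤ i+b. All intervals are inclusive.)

6

Evaluate at each i in [0,8]:
  i=0: ✗ (fails at j=0)
  i=1: ✗ (fails at j=1)
  i=2: ✗ (fails at j=2)
  i=3: ✗ (fails at j=3)
  i=4: ✗ (fails at j=4)
  i=5: ✗ (fails at j=5)
  i=6: ✓ (all of [6,8])
  i=7: ✗ (fails at j=9)
  i=8: ✗ (fails at j=9)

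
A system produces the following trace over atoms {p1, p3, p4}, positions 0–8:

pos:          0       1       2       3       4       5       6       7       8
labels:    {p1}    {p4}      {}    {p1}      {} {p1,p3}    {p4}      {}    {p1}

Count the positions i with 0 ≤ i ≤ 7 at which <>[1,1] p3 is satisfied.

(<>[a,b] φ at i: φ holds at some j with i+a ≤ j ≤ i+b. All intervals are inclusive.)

Evaluate at each i in [0,7]:
  i=0: ✗ (none in [1,1])
  i=1: ✗ (none in [2,2])
  i=2: ✗ (none in [3,3])
  i=3: ✗ (none in [4,4])
  i=4: ✓ (witness j=5)
  i=5: ✗ (none in [6,6])
  i=6: ✗ (none in [7,7])
  i=7: ✗ (none in [8,8])
Positions where it holds: {4} → 1.

1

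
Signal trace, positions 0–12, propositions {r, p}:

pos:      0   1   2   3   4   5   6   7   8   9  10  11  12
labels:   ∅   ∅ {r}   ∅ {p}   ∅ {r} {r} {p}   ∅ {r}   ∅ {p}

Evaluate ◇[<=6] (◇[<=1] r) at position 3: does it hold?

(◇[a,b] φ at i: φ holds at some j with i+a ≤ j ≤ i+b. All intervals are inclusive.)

Yes

Check ◇[<=1] r at each j in [3,9]:
  j=3: fails (none in [3,4])
  j=4: fails (none in [4,5])
  j=5: holds (witness at 6)
  j=6: holds (witness at 6)
  j=7: holds (witness at 7)
  j=8: fails (none in [8,9])
  j=9: holds (witness at 10)
Found at j=5 → formula holds.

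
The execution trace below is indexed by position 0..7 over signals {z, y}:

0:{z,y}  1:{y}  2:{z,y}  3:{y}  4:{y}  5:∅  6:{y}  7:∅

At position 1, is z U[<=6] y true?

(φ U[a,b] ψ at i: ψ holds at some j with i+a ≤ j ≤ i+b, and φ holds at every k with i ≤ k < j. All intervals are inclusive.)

Holds

Need some j in [1,7] with y, and z at every k in [1,j-1].
  j=1: y holds; no prefix to check → satisfied.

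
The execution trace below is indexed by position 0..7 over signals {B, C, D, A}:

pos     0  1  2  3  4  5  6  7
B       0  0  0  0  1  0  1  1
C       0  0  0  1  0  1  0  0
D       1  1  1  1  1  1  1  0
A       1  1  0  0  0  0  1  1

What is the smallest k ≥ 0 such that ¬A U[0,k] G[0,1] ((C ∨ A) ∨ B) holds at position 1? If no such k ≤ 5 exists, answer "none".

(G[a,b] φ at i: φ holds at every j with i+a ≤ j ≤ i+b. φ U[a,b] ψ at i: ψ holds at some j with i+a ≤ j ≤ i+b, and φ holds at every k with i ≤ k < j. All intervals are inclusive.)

Need earliest j ≥ 1 with G[0,1] ((C ∨ A) ∨ B), and ¬A at every k in [1,j-1].
  j=1: rhs fails.
  j=2: rhs fails.
  j=3: rhs holds but lhs fails at k=1.
  j=4: rhs holds but lhs fails at k=1.
  j=5: rhs holds but lhs fails at k=1.
  j=6: rhs holds but lhs fails at k=1.
No witness within the range → none.

none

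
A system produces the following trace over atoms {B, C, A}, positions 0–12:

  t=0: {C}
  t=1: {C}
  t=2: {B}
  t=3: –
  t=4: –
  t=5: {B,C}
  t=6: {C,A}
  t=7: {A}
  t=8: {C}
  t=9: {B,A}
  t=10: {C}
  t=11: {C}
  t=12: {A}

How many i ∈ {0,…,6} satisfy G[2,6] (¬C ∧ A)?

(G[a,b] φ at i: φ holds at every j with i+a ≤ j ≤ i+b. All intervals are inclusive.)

Evaluate at each i in [0,6]:
  i=0: ✗ (fails at j=2)
  i=1: ✗ (fails at j=3)
  i=2: ✗ (fails at j=4)
  i=3: ✗ (fails at j=5)
  i=4: ✗ (fails at j=6)
  i=5: ✗ (fails at j=8)
  i=6: ✗ (fails at j=8)
Positions where it holds: {} → 0.

0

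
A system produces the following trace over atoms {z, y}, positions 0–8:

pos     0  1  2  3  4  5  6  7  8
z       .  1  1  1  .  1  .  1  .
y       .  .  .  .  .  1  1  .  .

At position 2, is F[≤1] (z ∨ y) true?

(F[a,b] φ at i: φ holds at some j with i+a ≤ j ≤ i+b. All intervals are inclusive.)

True

Check (z ∨ y) at each j in [2,3]:
  j=2: true
  j=3: true
Found at j=2 → formula holds.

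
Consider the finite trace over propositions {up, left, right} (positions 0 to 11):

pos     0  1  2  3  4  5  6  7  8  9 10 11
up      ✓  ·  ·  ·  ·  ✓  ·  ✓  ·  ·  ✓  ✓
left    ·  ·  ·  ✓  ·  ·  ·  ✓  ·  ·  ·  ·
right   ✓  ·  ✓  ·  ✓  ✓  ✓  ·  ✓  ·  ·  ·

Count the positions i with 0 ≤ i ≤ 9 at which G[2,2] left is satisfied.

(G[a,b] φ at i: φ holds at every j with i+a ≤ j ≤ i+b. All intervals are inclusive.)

Evaluate at each i in [0,9]:
  i=0: ✗ (fails at j=2)
  i=1: ✓ (all of [3,3])
  i=2: ✗ (fails at j=4)
  i=3: ✗ (fails at j=5)
  i=4: ✗ (fails at j=6)
  i=5: ✓ (all of [7,7])
  i=6: ✗ (fails at j=8)
  i=7: ✗ (fails at j=9)
  i=8: ✗ (fails at j=10)
  i=9: ✗ (fails at j=11)
Positions where it holds: {1, 5} → 2.

2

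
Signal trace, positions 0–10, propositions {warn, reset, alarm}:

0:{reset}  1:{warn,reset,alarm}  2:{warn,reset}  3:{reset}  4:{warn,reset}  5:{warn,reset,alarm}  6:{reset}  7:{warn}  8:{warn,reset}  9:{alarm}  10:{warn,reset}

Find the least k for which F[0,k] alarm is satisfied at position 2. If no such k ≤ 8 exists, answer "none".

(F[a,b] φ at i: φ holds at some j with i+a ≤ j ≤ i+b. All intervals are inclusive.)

Scan j = 2,3,… for alarm:
  j=2: fails
  j=3: fails
  j=4: fails
  j=5: holds
First hit at j=5, so smallest k = 5-2 = 3.

3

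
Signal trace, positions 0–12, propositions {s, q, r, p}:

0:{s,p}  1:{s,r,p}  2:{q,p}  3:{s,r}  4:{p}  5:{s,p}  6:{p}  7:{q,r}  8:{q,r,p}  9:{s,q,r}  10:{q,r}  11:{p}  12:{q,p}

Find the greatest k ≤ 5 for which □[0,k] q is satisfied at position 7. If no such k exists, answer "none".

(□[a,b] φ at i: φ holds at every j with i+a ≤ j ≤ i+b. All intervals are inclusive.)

q must hold from j=7 onward; find where it first fails.
  j=7: holds
  j=8: holds
  j=9: holds
  j=10: holds
  j=11: fails
Holds on [7,10], so largest k = 3.

3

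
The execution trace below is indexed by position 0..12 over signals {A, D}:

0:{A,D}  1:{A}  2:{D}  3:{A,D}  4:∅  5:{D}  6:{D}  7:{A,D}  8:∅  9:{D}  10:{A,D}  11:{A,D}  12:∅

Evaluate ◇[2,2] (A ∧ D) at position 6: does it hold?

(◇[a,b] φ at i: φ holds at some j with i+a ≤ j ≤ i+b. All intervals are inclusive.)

Does not hold

Check (A ∧ D) at each j in [8,8]:
  j=8: false
No position in the window satisfies it → formula fails.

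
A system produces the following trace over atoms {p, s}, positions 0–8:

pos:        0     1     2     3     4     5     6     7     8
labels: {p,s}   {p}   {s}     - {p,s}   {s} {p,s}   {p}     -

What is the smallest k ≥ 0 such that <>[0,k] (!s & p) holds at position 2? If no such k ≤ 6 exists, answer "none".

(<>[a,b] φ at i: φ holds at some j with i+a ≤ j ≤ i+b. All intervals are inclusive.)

5

Scan j = 2,3,… for (!s & p):
  j=2: fails
  j=3: fails
  j=4: fails
  j=5: fails
  j=6: fails
  j=7: holds
First hit at j=7, so smallest k = 7-2 = 5.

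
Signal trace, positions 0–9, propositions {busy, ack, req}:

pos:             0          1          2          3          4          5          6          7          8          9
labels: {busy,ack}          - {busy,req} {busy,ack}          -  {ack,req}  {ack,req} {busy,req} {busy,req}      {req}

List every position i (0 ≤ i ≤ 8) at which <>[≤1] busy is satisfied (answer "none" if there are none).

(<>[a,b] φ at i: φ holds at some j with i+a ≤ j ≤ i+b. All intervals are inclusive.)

Evaluate at each i in [0,8]:
  i=0: ✓ (witness j=0)
  i=1: ✓ (witness j=2)
  i=2: ✓ (witness j=2)
  i=3: ✓ (witness j=3)
  i=4: ✗ (none in [4,5])
  i=5: ✗ (none in [5,6])
  i=6: ✓ (witness j=7)
  i=7: ✓ (witness j=7)
  i=8: ✓ (witness j=8)

0, 1, 2, 3, 6, 7, 8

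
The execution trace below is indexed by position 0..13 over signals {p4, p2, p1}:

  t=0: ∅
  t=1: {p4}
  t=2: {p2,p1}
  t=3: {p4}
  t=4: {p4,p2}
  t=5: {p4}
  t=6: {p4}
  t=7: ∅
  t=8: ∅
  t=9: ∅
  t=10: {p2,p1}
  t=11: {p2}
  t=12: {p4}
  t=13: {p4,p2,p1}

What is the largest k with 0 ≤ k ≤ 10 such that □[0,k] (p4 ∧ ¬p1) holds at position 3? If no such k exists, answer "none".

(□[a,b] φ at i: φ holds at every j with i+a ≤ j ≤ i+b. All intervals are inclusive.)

3

(p4 ∧ ¬p1) must hold from j=3 onward; find where it first fails.
  j=3: holds
  j=4: holds
  j=5: holds
  j=6: holds
  j=7: fails
Holds on [3,6], so largest k = 3.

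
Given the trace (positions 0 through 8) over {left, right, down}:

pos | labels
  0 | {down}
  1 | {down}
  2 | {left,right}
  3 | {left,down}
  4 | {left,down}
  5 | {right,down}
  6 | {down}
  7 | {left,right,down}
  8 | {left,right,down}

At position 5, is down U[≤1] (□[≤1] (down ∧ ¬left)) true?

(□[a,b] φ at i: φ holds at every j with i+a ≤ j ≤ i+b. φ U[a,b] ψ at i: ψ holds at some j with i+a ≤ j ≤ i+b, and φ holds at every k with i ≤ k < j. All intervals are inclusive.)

Holds

Need some j in [5,6] with □[≤1] (down ∧ ¬left), and down at every k in [5,j-1].
  j=5: □[≤1] (down ∧ ¬left) holds; no prefix to check → satisfied.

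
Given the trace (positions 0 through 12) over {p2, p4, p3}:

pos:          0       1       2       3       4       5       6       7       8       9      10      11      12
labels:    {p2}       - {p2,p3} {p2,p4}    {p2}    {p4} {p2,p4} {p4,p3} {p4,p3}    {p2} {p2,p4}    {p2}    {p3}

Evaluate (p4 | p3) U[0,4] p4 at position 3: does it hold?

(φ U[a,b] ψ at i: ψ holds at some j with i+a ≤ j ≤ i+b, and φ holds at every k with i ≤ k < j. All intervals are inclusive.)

Need some j in [3,7] with p4, and (p4 | p3) at every k in [3,j-1].
  j=3: p4 holds; no prefix to check → satisfied.

Holds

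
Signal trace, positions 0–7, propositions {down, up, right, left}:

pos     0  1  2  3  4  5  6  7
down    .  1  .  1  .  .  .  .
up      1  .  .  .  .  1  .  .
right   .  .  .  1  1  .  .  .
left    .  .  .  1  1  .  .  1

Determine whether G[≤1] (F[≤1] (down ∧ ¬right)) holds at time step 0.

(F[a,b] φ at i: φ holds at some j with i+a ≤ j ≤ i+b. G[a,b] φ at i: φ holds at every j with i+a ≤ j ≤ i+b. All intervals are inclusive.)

Check F[≤1] (down ∧ ¬right) at every j in [0,1]:
  j=0: holds (witness at 1)
  j=1: holds (witness at 1)
All positions satisfy it → formula holds.

Yes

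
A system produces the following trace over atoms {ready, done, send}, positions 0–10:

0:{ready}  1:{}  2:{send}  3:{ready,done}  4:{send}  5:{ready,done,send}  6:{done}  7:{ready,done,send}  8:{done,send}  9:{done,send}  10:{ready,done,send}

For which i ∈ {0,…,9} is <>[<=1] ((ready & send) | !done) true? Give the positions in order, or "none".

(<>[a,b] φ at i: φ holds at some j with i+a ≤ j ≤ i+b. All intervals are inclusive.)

Evaluate at each i in [0,9]:
  i=0: ✓ (witness j=0)
  i=1: ✓ (witness j=1)
  i=2: ✓ (witness j=2)
  i=3: ✓ (witness j=4)
  i=4: ✓ (witness j=4)
  i=5: ✓ (witness j=5)
  i=6: ✓ (witness j=7)
  i=7: ✓ (witness j=7)
  i=8: ✗ (none in [8,9])
  i=9: ✓ (witness j=10)

0, 1, 2, 3, 4, 5, 6, 7, 9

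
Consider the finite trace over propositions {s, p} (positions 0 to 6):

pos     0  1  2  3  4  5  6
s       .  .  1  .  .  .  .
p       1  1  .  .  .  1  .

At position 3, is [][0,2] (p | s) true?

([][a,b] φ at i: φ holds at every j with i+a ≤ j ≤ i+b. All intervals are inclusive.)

False

Check (p | s) at every j in [3,5]:
  j=3: false
  j=4: false
  j=5: true
Fails at j=3 → formula fails.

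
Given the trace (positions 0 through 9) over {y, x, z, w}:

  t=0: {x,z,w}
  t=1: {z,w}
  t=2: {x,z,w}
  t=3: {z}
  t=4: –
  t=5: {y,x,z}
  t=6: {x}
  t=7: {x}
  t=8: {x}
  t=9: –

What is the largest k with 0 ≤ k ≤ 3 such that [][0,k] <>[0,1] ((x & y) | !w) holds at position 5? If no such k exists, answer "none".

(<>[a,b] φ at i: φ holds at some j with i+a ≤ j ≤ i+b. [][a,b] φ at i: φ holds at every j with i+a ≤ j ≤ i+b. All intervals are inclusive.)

<>[0,1] ((x & y) | !w) must hold from j=5 onward; find where it first fails.
  j=5: holds
  j=6: holds
  j=7: holds
  j=8: holds
Holds through j=8; largest k = 3.

3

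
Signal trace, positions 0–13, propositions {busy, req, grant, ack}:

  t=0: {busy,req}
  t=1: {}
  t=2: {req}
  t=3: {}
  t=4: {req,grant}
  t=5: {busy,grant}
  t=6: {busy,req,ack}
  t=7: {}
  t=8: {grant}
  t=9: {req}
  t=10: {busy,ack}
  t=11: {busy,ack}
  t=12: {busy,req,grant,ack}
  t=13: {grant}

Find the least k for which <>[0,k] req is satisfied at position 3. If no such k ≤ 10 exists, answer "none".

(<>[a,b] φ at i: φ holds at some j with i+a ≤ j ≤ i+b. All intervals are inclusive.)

Scan j = 3,4,… for req:
  j=3: fails
  j=4: holds
First hit at j=4, so smallest k = 4-3 = 1.

1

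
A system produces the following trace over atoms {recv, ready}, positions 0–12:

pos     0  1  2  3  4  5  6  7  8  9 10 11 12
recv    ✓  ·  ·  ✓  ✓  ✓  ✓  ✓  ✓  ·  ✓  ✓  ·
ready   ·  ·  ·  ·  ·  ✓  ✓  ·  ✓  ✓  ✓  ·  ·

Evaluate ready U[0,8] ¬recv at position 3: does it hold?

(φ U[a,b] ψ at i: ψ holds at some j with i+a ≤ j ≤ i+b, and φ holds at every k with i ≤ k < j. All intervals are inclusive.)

False

Need some j in [3,11] with ¬recv, and ready at every k in [3,j-1].
  j=3: ¬recv false.
  j=4: ¬recv false.
  j=5: ¬recv false.
  j=6: ¬recv false.
  j=7: ¬recv false.
  j=8: ¬recv false.
  j=9: ¬recv holds, but ready fails at k=3 → not this j.
  j=10: ¬recv false.
  j=11: ¬recv false.
No j in the window works → until fails.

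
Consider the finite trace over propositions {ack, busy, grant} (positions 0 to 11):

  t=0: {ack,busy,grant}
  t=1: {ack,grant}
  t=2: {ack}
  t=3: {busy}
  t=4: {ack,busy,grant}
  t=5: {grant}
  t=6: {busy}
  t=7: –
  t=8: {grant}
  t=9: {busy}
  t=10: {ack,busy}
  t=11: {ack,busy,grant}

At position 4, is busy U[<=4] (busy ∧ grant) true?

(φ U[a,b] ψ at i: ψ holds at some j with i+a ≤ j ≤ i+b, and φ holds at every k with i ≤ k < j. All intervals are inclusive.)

Need some j in [4,8] with (busy ∧ grant), and busy at every k in [4,j-1].
  j=4: (busy ∧ grant) holds; no prefix to check → satisfied.

True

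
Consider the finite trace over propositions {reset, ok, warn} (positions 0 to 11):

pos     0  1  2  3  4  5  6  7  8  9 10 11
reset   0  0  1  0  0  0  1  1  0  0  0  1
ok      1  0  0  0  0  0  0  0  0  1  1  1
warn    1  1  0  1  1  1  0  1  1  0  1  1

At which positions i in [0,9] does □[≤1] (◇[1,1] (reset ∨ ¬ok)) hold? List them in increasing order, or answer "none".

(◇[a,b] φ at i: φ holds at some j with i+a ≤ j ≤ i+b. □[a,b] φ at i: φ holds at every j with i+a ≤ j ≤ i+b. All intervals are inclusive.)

Evaluate at each i in [0,9]:
  i=0: ✓ (all of [0,1])
  i=1: ✓ (all of [1,2])
  i=2: ✓ (all of [2,3])
  i=3: ✓ (all of [3,4])
  i=4: ✓ (all of [4,5])
  i=5: ✓ (all of [5,6])
  i=6: ✓ (all of [6,7])
  i=7: ✗ (fails at j=8)
  i=8: ✗ (fails at j=8)
  i=9: ✗ (fails at j=9)

0, 1, 2, 3, 4, 5, 6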